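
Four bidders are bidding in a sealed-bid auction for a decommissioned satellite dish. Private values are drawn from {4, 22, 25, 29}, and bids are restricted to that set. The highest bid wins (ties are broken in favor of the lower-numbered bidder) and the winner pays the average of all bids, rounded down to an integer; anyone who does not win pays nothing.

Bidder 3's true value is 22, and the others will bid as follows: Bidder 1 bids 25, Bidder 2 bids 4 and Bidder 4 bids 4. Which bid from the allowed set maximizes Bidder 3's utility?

29

Bid 4: loses, pays 0, utility 0.
Bid 22: loses, pays 0, utility 0.
Bid 25: loses, pays 0, utility 0.
Bid 29: wins, pays 15, utility 22 - 15 = 7.
The best choice is 29 with utility 7.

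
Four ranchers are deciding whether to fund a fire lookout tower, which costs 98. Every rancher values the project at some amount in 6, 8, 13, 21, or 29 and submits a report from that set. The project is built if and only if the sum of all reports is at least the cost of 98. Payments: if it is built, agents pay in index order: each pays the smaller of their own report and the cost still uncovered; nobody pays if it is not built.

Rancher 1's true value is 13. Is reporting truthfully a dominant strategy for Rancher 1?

Check each profile of the others' reports and compare truth against every alternative report.
Others report (6, 6, 6): truth gives 0, best alternative gives 0.
Others report (6, 6, 8): truth gives 0, best alternative gives 0.
Others report (6, 6, 13): truth gives 0, best alternative gives 0.
Others report (6, 6, 21): truth gives 0, best alternative gives 0.
Others report (6, 6, 29): truth gives 0, best alternative gives 0.
Others report (6, 8, 6): truth gives 0, best alternative gives 0.
(Remaining 119 profiles checked similarly; truth is weakly best in each.)
In every case the truthful report is at least as good as any alternative, so it is a dominant strategy.

Yes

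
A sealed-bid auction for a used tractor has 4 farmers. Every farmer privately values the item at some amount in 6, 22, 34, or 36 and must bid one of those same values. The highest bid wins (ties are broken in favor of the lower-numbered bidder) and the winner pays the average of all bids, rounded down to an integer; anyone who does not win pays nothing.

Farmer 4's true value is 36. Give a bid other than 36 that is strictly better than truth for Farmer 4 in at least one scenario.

22

Suppose Farmer 1 bids 6, Farmer 2 bids 6 and Farmer 3 bids 6.
Bid 36: wins, pays 13, utility 36 - 13 = 23.
Bid 22: wins, pays 10, utility 36 - 10 = 26.
So bidding 22 beats truth here (26 > 23).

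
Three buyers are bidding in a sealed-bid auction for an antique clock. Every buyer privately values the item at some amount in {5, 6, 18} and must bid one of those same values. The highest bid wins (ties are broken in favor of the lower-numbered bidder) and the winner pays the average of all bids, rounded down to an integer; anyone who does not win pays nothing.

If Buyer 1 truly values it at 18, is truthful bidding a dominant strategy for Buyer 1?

Consider the case where Buyer 2 bids 5 and Buyer 3 bids 5.
Truthful bid 18: wins, pays 9, utility 18 - 9 = 9.
Bid 5 instead: wins, pays 5, utility 18 - 5 = 13.
Since 13 > 9, bidding 5 is strictly better here, so truthful bidding is not dominant.

No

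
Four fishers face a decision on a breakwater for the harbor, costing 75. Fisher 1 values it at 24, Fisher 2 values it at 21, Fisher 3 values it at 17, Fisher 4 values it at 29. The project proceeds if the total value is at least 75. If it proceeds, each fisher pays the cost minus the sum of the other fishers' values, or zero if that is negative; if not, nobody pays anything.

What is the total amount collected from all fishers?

Total value 91 ≥ cost 75, so it is built.
Fisher 1: others sum to 67; max(0, 75 - 67) = 8.
Fisher 2: others sum to 70; max(0, 75 - 70) = 5.
Fisher 3: others sum to 74; max(0, 75 - 74) = 1.
Fisher 4: others sum to 62; max(0, 75 - 62) = 13.
Total collected = 8 + 5 + 1 + 13 = 27.

27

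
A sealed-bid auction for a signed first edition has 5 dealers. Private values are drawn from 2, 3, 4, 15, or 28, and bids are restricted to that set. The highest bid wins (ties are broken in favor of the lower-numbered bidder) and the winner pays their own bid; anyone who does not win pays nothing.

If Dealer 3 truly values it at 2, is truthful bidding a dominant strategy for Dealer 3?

Yes

Check each profile of the others' bids and compare truth against every alternative bid.
Others bid (2, 2, 2, 2): truth gives 0, best alternative gives -1.
Others bid (2, 2, 2, 3): truth gives 0, best alternative gives -1.
Others bid (2, 2, 3, 2): truth gives 0, best alternative gives -1.
Others bid (2, 2, 3, 3): truth gives 0, best alternative gives -1.
Others bid (2, 2, 2, 4): truth gives 0, best alternative gives 0.
Others bid (2, 2, 2, 15): truth gives 0, best alternative gives 0.
(Remaining 619 profiles checked similarly; truth is weakly best in each.)
In every case the truthful bid is at least as good as any alternative, so it is a dominant strategy.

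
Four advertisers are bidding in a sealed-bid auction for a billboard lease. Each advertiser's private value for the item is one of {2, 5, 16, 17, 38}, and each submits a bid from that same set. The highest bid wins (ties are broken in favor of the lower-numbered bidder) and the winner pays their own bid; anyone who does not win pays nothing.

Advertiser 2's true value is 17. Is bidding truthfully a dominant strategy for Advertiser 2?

No

Consider the case where Advertiser 1 bids 2, Advertiser 3 bids 2 and Advertiser 4 bids 2.
Truthful bid 17: wins, pays 17, utility 17 - 17 = 0.
Bid 5 instead: wins, pays 5, utility 17 - 5 = 12.
Since 12 > 0, bidding 5 is strictly better here, so truthful bidding is not dominant.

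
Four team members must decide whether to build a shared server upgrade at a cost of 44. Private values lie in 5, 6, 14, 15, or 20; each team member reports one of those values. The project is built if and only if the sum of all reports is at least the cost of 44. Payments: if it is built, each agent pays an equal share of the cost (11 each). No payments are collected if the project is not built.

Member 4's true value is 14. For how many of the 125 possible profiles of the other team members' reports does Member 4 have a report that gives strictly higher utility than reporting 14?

Others report (5, 5, 14): truth gives 0; report 20 gives 3 > 0. Violating.
Others report (5, 5, 15): truth gives 0; report 20 gives 3 > 0. Violating.
Others report (5, 6, 14): truth gives 0; report 20 gives 3 > 0. Violating.
Others report (5, 6, 15): truth gives 0; report 20 gives 3 > 0. Violating.
Others report (5, 5, 5): truth gives 0; no alternative beats it.
Others report (5, 5, 6): truth gives 0; no alternative beats it.
(Checking all 125 profiles: 24 have a profitable deviation, 101 do not.)

24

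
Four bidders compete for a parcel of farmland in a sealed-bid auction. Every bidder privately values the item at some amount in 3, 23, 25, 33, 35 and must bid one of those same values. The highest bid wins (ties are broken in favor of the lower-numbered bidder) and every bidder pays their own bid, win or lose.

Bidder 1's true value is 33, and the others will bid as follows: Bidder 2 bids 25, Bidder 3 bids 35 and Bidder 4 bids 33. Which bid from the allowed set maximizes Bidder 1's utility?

Bid 3: loses but pays 3, utility -3.
Bid 23: loses but pays 23, utility -23.
Bid 25: loses but pays 25, utility -25.
Bid 33: loses but pays 33, utility -33.
Bid 35: wins, pays 35, utility 33 - 35 = -2.
The best choice is 35 with utility -2.

35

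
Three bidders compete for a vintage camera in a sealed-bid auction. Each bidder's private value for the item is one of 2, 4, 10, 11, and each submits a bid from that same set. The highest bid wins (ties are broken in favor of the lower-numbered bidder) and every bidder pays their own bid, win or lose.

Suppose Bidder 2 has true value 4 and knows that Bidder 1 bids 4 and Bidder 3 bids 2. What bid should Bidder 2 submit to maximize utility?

Bid 2: loses but pays 2, utility -2.
Bid 4: loses but pays 4, utility -4.
Bid 10: wins, pays 10, utility 4 - 10 = -6.
Bid 11: wins, pays 11, utility 4 - 11 = -7.
The best choice is 2 with utility -2.

2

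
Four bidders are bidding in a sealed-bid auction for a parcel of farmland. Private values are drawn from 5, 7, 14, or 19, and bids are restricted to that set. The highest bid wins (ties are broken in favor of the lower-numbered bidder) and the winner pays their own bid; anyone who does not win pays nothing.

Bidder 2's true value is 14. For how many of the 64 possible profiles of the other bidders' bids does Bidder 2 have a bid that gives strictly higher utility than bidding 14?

Others bid (5, 5, 5): truth gives 0; bid 7 gives 7 > 0. Violating.
Others bid (5, 5, 7): truth gives 0; bid 7 gives 7 > 0. Violating.
Others bid (5, 7, 5): truth gives 0; bid 7 gives 7 > 0. Violating.
Others bid (5, 7, 7): truth gives 0; bid 7 gives 7 > 0. Violating.
Others bid (5, 5, 14): truth gives 0; no alternative beats it.
Others bid (5, 5, 19): truth gives 0; no alternative beats it.
(Checking all 64 profiles: 4 have a profitable deviation, 60 do not.)

4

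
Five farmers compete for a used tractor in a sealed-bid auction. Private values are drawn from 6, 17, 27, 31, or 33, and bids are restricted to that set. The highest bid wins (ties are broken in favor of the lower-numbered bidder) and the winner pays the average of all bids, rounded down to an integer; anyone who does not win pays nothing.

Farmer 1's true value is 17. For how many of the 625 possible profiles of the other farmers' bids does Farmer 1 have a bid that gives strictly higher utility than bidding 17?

25

Others bid (6, 6, 6, 6): truth gives 9; bid 6 gives 11 > 9. Violating.
Others bid (6, 6, 6, 27): truth gives 0; bid 27 gives 3 > 0. Violating.
Others bid (6, 6, 6, 31): truth gives 0; bid 31 gives 1 > 0. Violating.
Others bid (6, 6, 6, 33): truth gives 0; bid 33 gives 1 > 0. Violating.
Others bid (6, 6, 6, 17): truth gives 7; no alternative beats it.
Others bid (6, 6, 17, 6): truth gives 7; no alternative beats it.
(Checking all 625 profiles: 25 have a profitable deviation, 600 do not.)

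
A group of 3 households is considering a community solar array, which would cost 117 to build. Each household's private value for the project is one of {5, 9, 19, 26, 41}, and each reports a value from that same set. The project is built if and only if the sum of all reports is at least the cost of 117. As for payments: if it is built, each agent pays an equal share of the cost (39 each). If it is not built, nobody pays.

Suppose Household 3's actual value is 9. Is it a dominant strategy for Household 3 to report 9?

Yes

Check each profile of the others' reports and compare truth against every alternative report.
Others report (5, 5): truth gives 0, best alternative gives 0.
Others report (5, 9): truth gives 0, best alternative gives 0.
Others report (5, 19): truth gives 0, best alternative gives 0.
Others report (5, 26): truth gives 0, best alternative gives 0.
Others report (5, 41): truth gives 0, best alternative gives 0.
Others report (9, 5): truth gives 0, best alternative gives 0.
(Remaining 19 profiles checked similarly; truth is weakly best in each.)
In every case the truthful report is at least as good as any alternative, so it is a dominant strategy.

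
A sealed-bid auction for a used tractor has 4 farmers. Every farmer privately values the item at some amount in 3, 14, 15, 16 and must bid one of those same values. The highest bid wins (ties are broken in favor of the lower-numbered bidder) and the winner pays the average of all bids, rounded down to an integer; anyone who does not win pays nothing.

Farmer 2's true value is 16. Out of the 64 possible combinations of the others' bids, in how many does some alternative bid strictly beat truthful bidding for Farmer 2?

Others bid (3, 3, 3): truth gives 10; bid 14 gives 11 > 10. Violating.
Others bid (3, 3, 14): truth gives 7; bid 14 gives 8 > 7. Violating.
Others bid (3, 14, 3): truth gives 7; bid 14 gives 8 > 7. Violating.
Others bid (3, 14, 15): truth gives 4; bid 15 gives 5 > 4. Violating.
Others bid (3, 3, 15): truth gives 7; no alternative beats it.
Others bid (3, 3, 16): truth gives 7; no alternative beats it.
(Checking all 64 profiles: 9 have a profitable deviation, 55 do not.)

9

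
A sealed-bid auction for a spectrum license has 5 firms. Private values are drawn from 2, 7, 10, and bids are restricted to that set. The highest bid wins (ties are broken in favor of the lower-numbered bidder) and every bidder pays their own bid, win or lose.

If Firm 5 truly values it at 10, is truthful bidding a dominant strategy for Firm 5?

No

Consider the case where Firm 1 bids 2, Firm 2 bids 2, Firm 3 bids 2 and Firm 4 bids 2.
Truthful bid 10: wins, pays 10, utility 10 - 10 = 0.
Bid 7 instead: wins, pays 7, utility 10 - 7 = 3.
Since 3 > 0, bidding 7 is strictly better here, so truthful bidding is not dominant.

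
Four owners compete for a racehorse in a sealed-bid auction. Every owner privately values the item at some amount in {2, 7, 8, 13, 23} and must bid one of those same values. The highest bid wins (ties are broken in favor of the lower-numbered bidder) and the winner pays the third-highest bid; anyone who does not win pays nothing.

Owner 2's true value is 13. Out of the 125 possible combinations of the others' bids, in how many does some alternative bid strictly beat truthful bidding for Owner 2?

Others bid (2, 2, 23): truth gives 0; bid 23 gives 11 > 0. Violating.
Others bid (2, 7, 23): truth gives 0; bid 23 gives 6 > 0. Violating.
Others bid (2, 8, 23): truth gives 0; bid 23 gives 5 > 0. Violating.
Others bid (2, 23, 2): truth gives 0; bid 23 gives 11 > 0. Violating.
Others bid (2, 2, 2): truth gives 11; no alternative beats it.
Others bid (2, 2, 7): truth gives 11; no alternative beats it.
(Checking all 125 profiles: 27 have a profitable deviation, 98 do not.)

27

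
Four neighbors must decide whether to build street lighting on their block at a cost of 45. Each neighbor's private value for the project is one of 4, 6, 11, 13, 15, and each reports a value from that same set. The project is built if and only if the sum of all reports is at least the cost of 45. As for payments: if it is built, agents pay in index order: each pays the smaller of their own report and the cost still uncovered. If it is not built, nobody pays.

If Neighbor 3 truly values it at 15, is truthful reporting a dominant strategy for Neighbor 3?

Consider the case where Neighbor 1 reports 4, Neighbor 2 reports 13 and Neighbor 4 reports 15.
Truthful report 15: project built, pays 15, utility 15 - 15 = 0.
Report 13 instead: project built, pays 13, utility 15 - 13 = 2.
Since 2 > 0, reporting 13 is strictly better here, so truthful reporting is not dominant.

No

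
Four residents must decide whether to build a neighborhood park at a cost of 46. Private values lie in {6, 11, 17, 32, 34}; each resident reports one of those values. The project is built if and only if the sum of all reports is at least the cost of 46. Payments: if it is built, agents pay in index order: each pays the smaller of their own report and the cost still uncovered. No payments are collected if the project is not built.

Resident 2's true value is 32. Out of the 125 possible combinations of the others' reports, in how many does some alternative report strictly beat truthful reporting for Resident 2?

118

Others report (6, 6, 17): truth gives 0; report 17 gives 15 > 0. Violating.
Others report (6, 6, 32): truth gives 0; report 6 gives 26 > 0. Violating.
Others report (6, 6, 34): truth gives 0; report 6 gives 26 > 0. Violating.
Others report (6, 11, 17): truth gives 0; report 17 gives 15 > 0. Violating.
Others report (6, 6, 6): truth gives 0; no alternative beats it.
Others report (6, 6, 11): truth gives 0; no alternative beats it.
(Checking all 125 profiles: 118 have a profitable deviation, 7 do not.)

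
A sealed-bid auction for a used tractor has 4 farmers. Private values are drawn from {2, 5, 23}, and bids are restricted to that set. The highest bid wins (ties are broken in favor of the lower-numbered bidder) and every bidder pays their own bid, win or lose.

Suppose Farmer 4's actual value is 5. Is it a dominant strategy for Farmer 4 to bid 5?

No

Consider the case where Farmer 1 bids 2, Farmer 2 bids 2 and Farmer 3 bids 5.
Truthful bid 5: loses but pays 5, utility -5.
Bid 2 instead: loses but pays 2, utility -2.
Since -2 > -5, bidding 2 is strictly better here, so truthful bidding is not dominant.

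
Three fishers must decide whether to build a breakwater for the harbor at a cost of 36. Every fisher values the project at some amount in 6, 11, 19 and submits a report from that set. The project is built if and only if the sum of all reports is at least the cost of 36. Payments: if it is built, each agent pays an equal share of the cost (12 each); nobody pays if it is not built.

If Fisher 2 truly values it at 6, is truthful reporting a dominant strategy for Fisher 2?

Yes

Check each profile of the others' reports and compare truth against every alternative report.
Others report (6, 19): truth gives 0, best alternative gives -6.
Others report (19, 6): truth gives 0, best alternative gives -6.
Others report (11, 19): truth gives -6, best alternative gives -6.
Others report (19, 11): truth gives -6, best alternative gives -6.
Others report (19, 19): truth gives -6, best alternative gives -6.
Others report (6, 6): truth gives 0, best alternative gives 0.
(Remaining 3 profiles checked similarly; truth is weakly best in each.)
In every case the truthful report is at least as good as any alternative, so it is a dominant strategy.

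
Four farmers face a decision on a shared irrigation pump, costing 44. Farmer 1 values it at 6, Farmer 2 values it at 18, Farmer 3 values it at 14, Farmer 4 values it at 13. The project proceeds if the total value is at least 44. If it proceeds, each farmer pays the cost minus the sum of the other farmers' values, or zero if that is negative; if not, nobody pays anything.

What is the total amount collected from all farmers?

Total value 51 ≥ cost 44, so it is built.
Farmer 1: others sum to 45; max(0, 44 - 45) = 0.
Farmer 2: others sum to 33; max(0, 44 - 33) = 11.
Farmer 3: others sum to 37; max(0, 44 - 37) = 7.
Farmer 4: others sum to 38; max(0, 44 - 38) = 6.
Total collected = 0 + 11 + 7 + 6 = 24.

24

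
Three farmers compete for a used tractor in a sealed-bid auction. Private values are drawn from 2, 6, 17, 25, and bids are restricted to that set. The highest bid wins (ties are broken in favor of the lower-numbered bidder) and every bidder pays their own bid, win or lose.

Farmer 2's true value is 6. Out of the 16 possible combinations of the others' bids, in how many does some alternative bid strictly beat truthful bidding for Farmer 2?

Others bid (2, 17): truth gives -6; bid 2 gives -2 > -6. Violating.
Others bid (2, 25): truth gives -6; bid 2 gives -2 > -6. Violating.
Others bid (6, 2): truth gives -6; bid 2 gives -2 > -6. Violating.
Others bid (6, 6): truth gives -6; bid 2 gives -2 > -6. Violating.
Others bid (2, 2): truth gives 0; no alternative beats it.
Others bid (2, 6): truth gives 0; no alternative beats it.
(Checking all 16 profiles: 14 have a profitable deviation, 2 do not.)

14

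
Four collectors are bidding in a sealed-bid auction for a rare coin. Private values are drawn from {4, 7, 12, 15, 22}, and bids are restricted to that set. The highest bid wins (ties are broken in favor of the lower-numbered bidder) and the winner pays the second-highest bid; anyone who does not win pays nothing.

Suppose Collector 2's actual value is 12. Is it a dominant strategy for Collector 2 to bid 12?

Check each profile of the others' bids and compare truth against every alternative bid.
Others bid (4, 4, 4): truth gives 8, best alternative gives 8.
Others bid (4, 4, 7): truth gives 5, best alternative gives 5.
Others bid (4, 7, 4): truth gives 5, best alternative gives 5.
Others bid (4, 7, 7): truth gives 5, best alternative gives 5.
Others bid (7, 4, 4): truth gives 5, best alternative gives 5.
Others bid (7, 4, 7): truth gives 5, best alternative gives 5.
(Remaining 119 profiles checked similarly; truth is weakly best in each.)
In every case the truthful bid is at least as good as any alternative, so it is a dominant strategy.

Yes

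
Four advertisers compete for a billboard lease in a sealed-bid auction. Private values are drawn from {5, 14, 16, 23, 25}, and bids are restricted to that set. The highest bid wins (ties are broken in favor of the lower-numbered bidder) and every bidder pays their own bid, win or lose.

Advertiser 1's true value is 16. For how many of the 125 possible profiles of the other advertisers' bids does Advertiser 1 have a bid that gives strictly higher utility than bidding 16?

Others bid (5, 5, 5): truth gives 0; bid 5 gives 11 > 0. Violating.
Others bid (5, 5, 14): truth gives 0; bid 14 gives 2 > 0. Violating.
Others bid (5, 5, 23): truth gives -16; bid 5 gives -5 > -16. Violating.
Others bid (5, 5, 25): truth gives -16; bid 5 gives -5 > -16. Violating.
Others bid (5, 5, 16): truth gives 0; no alternative beats it.
Others bid (5, 14, 16): truth gives 0; no alternative beats it.
(Checking all 125 profiles: 106 have a profitable deviation, 19 do not.)

106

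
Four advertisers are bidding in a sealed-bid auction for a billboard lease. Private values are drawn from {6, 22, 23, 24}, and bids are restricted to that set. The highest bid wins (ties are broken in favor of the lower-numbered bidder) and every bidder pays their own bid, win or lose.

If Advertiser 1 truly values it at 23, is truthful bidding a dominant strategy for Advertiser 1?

No

Consider the case where Advertiser 2 bids 6, Advertiser 3 bids 6 and Advertiser 4 bids 6.
Truthful bid 23: wins, pays 23, utility 23 - 23 = 0.
Bid 6 instead: wins, pays 6, utility 23 - 6 = 17.
Since 17 > 0, bidding 6 is strictly better here, so truthful bidding is not dominant.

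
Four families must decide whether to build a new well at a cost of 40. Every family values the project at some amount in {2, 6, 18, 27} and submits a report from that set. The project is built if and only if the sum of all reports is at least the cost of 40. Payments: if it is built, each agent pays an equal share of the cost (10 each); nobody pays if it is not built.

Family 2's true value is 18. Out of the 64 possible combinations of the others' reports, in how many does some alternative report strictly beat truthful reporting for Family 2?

4

Others report (2, 6, 6): truth gives 0; report 27 gives 8 > 0. Violating.
Others report (6, 2, 6): truth gives 0; report 27 gives 8 > 0. Violating.
Others report (6, 6, 2): truth gives 0; report 27 gives 8 > 0. Violating.
Others report (6, 6, 6): truth gives 0; report 27 gives 8 > 0. Violating.
Others report (2, 2, 2): truth gives 0; no alternative beats it.
Others report (2, 2, 6): truth gives 0; no alternative beats it.
(Checking all 64 profiles: 4 have a profitable deviation, 60 do not.)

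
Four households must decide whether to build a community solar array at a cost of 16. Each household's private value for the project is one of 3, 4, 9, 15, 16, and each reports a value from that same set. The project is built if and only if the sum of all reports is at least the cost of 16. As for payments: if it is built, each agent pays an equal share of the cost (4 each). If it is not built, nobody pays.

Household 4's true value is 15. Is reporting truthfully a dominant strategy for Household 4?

Check each profile of the others' reports and compare truth against every alternative report.
Others report (3, 3, 3): truth gives 11, best alternative gives 11.
Others report (3, 3, 4): truth gives 11, best alternative gives 11.
Others report (3, 3, 9): truth gives 11, best alternative gives 11.
Others report (3, 3, 15): truth gives 11, best alternative gives 11.
Others report (3, 3, 16): truth gives 11, best alternative gives 11.
Others report (3, 4, 3): truth gives 11, best alternative gives 11.
(Remaining 119 profiles checked similarly; truth is weakly best in each.)
In every case the truthful report is at least as good as any alternative, so it is a dominant strategy.

Yes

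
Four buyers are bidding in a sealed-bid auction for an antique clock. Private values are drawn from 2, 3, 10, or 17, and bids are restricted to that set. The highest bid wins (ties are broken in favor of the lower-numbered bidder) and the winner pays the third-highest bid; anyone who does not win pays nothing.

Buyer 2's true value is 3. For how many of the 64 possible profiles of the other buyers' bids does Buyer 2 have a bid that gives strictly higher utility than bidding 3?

6

Others bid (2, 2, 10): truth gives 0; bid 10 gives 1 > 0. Violating.
Others bid (2, 2, 17): truth gives 0; bid 17 gives 1 > 0. Violating.
Others bid (2, 10, 2): truth gives 0; bid 10 gives 1 > 0. Violating.
Others bid (2, 17, 2): truth gives 0; bid 17 gives 1 > 0. Violating.
Others bid (2, 2, 2): truth gives 1; no alternative beats it.
Others bid (2, 2, 3): truth gives 1; no alternative beats it.
(Checking all 64 profiles: 6 have a profitable deviation, 58 do not.)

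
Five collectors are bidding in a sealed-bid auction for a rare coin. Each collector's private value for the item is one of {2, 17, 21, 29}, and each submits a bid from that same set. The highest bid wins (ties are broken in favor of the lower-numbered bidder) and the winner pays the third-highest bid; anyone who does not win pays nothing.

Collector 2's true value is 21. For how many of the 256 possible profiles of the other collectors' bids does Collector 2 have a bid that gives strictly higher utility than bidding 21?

Others bid (2, 2, 2, 29): truth gives 0; bid 29 gives 19 > 0. Violating.
Others bid (2, 2, 17, 29): truth gives 0; bid 29 gives 4 > 0. Violating.
Others bid (2, 2, 29, 2): truth gives 0; bid 29 gives 19 > 0. Violating.
Others bid (2, 2, 29, 17): truth gives 0; bid 29 gives 4 > 0. Violating.
Others bid (2, 2, 2, 2): truth gives 19; no alternative beats it.
Others bid (2, 2, 2, 17): truth gives 19; no alternative beats it.
(Checking all 256 profiles: 32 have a profitable deviation, 224 do not.)

32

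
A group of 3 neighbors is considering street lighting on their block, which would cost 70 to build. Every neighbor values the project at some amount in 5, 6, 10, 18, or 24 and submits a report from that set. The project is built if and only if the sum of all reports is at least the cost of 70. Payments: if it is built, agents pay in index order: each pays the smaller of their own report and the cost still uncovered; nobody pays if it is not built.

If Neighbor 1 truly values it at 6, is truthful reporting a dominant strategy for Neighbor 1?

Check each profile of the others' reports and compare truth against every alternative report.
Others report (5, 5): truth gives 0, best alternative gives 0.
Others report (5, 6): truth gives 0, best alternative gives 0.
Others report (5, 10): truth gives 0, best alternative gives 0.
Others report (5, 18): truth gives 0, best alternative gives 0.
Others report (5, 24): truth gives 0, best alternative gives 0.
Others report (6, 5): truth gives 0, best alternative gives 0.
(Remaining 19 profiles checked similarly; truth is weakly best in each.)
In every case the truthful report is at least as good as any alternative, so it is a dominant strategy.

Yes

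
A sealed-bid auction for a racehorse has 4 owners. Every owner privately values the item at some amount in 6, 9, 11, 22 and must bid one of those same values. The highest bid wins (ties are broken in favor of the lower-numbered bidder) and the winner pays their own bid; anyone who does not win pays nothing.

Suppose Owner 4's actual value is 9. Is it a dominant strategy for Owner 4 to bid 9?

Check each profile of the others' bids and compare truth against every alternative bid.
Others bid (6, 6, 6): truth gives 0, best alternative gives 0.
Others bid (6, 6, 9): truth gives 0, best alternative gives 0.
Others bid (6, 6, 11): truth gives 0, best alternative gives 0.
Others bid (6, 6, 22): truth gives 0, best alternative gives 0.
Others bid (6, 9, 6): truth gives 0, best alternative gives 0.
Others bid (6, 9, 9): truth gives 0, best alternative gives 0.
(Remaining 58 profiles checked similarly; truth is weakly best in each.)
In every case the truthful bid is at least as good as any alternative, so it is a dominant strategy.

Yes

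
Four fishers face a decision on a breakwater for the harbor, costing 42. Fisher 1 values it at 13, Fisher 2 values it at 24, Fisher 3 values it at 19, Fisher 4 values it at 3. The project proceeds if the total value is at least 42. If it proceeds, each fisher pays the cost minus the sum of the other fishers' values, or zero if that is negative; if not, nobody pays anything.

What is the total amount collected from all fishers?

Total value 59 ≥ cost 42, so it is built.
Fisher 1: others sum to 46; max(0, 42 - 46) = 0.
Fisher 2: others sum to 35; max(0, 42 - 35) = 7.
Fisher 3: others sum to 40; max(0, 42 - 40) = 2.
Fisher 4: others sum to 56; max(0, 42 - 56) = 0.
Total collected = 0 + 7 + 2 + 0 = 9.

9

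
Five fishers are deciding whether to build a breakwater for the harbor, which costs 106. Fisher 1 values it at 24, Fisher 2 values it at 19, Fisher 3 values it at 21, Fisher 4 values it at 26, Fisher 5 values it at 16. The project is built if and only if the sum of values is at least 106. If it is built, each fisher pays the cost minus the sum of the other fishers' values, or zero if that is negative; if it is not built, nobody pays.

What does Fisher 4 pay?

Total value 106 ≥ cost 106, so the project is built.
The other fishers' values sum to 80.
Cost minus that sum is 106 - 80 = 26.

26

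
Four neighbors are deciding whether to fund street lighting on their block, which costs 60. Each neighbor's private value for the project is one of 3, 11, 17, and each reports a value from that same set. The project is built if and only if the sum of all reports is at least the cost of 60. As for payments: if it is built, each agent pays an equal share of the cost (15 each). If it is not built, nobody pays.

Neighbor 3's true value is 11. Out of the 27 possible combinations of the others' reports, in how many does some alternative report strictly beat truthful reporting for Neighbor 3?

1

Others report (17, 17, 17): truth gives -4; report 3 gives 0 > -4. Violating.
Others report (3, 3, 3): truth gives 0; no alternative beats it.
Others report (3, 3, 11): truth gives 0; no alternative beats it.
(Checking all 27 profiles: 1 has a profitable deviation, 26 do not.)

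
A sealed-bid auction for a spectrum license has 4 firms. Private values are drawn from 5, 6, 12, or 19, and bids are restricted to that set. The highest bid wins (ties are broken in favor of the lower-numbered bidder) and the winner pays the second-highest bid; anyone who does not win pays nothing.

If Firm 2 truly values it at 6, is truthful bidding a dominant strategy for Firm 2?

Check each profile of the others' bids and compare truth against every alternative bid.
Others bid (5, 5, 5): truth gives 1, best alternative gives 1.
Others bid (5, 5, 6): truth gives 0, best alternative gives 0.
Others bid (5, 5, 12): truth gives 0, best alternative gives 0.
Others bid (5, 5, 19): truth gives 0, best alternative gives 0.
Others bid (5, 6, 5): truth gives 0, best alternative gives 0.
Others bid (5, 6, 6): truth gives 0, best alternative gives 0.
(Remaining 58 profiles checked similarly; truth is weakly best in each.)
In every case the truthful bid is at least as good as any alternative, so it is a dominant strategy.

Yes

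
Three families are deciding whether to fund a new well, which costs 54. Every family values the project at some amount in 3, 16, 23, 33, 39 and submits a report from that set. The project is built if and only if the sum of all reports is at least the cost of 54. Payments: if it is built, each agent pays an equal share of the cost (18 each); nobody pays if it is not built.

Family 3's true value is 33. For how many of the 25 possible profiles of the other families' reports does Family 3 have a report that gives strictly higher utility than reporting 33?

2

Others report (3, 16): truth gives 0; report 39 gives 15 > 0. Violating.
Others report (16, 3): truth gives 0; report 39 gives 15 > 0. Violating.
Others report (3, 3): truth gives 0; no alternative beats it.
Others report (3, 23): truth gives 15; no alternative beats it.
(Checking all 25 profiles: 2 have a profitable deviation, 23 do not.)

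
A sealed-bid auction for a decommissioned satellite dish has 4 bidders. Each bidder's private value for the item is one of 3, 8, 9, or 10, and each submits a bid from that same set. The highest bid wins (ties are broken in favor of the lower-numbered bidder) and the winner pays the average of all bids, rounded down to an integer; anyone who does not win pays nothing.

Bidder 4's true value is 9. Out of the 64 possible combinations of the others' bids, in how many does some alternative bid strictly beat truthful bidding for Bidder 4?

Others bid (3, 3, 9): truth gives 0; bid 10 gives 3 > 0. Violating.
Others bid (3, 8, 9): truth gives 0; bid 10 gives 2 > 0. Violating.
Others bid (3, 9, 3): truth gives 0; bid 10 gives 3 > 0. Violating.
Others bid (3, 9, 8): truth gives 0; bid 10 gives 2 > 0. Violating.
Others bid (3, 3, 3): truth gives 5; no alternative beats it.
Others bid (3, 3, 8): truth gives 4; no alternative beats it.
(Checking all 64 profiles: 15 have a profitable deviation, 49 do not.)

15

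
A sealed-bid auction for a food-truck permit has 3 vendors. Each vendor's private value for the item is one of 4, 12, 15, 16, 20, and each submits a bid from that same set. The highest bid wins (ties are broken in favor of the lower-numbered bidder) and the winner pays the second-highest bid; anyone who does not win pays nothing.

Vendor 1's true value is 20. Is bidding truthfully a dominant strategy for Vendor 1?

Yes

Check each profile of the others' bids and compare truth against every alternative bid.
Others bid (4, 4): truth gives 16, best alternative gives 16.
Others bid (4, 12): truth gives 8, best alternative gives 8.
Others bid (12, 4): truth gives 8, best alternative gives 8.
Others bid (12, 12): truth gives 8, best alternative gives 8.
Others bid (4, 15): truth gives 5, best alternative gives 5.
Others bid (12, 15): truth gives 5, best alternative gives 5.
(Remaining 19 profiles checked similarly; truth is weakly best in each.)
In every case the truthful bid is at least as good as any alternative, so it is a dominant strategy.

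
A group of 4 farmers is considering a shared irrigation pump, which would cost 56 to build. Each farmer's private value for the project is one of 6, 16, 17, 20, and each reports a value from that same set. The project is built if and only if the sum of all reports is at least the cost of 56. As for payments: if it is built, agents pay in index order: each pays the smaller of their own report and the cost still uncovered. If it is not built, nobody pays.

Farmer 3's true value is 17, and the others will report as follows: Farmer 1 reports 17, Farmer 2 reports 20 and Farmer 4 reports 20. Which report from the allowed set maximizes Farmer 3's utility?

6

Report 6: project built, pays 6, utility 17 - 6 = 11.
Report 16: project built, pays 16, utility 17 - 16 = 1.
Report 17: project built, pays 17, utility 17 - 17 = 0.
Report 20: project built, pays 19, utility 17 - 19 = -2.
The best choice is 6 with utility 11.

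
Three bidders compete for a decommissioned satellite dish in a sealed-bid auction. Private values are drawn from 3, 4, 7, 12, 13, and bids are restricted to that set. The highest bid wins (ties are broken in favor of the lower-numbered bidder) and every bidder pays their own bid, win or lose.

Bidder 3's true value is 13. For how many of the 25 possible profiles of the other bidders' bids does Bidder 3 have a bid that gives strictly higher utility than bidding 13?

Others bid (3, 3): truth gives 0; bid 4 gives 9 > 0. Violating.
Others bid (3, 4): truth gives 0; bid 7 gives 6 > 0. Violating.
Others bid (3, 7): truth gives 0; bid 12 gives 1 > 0. Violating.
Others bid (3, 13): truth gives -13; bid 3 gives -3 > -13. Violating.
Others bid (3, 12): truth gives 0; no alternative beats it.
Others bid (4, 12): truth gives 0; no alternative beats it.
(Checking all 25 profiles: 18 have a profitable deviation, 7 do not.)

18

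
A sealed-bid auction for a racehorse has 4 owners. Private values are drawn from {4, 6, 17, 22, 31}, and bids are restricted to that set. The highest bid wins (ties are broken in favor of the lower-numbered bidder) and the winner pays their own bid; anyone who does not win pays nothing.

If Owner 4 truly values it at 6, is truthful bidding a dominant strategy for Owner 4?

Check each profile of the others' bids and compare truth against every alternative bid.
Others bid (4, 4, 4): truth gives 0, best alternative gives 0.
Others bid (4, 4, 6): truth gives 0, best alternative gives 0.
Others bid (4, 4, 17): truth gives 0, best alternative gives 0.
Others bid (4, 4, 22): truth gives 0, best alternative gives 0.
Others bid (4, 4, 31): truth gives 0, best alternative gives 0.
Others bid (4, 6, 4): truth gives 0, best alternative gives 0.
(Remaining 119 profiles checked similarly; truth is weakly best in each.)
In every case the truthful bid is at least as good as any alternative, so it is a dominant strategy.

Yes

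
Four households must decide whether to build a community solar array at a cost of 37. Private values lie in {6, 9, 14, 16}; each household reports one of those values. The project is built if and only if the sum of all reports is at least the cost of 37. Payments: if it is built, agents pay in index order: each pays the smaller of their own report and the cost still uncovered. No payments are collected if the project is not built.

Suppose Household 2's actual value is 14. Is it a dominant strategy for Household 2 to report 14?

No

Consider the case where Household 1 reports 6, Household 3 reports 6 and Household 4 reports 16.
Truthful report 14: project built, pays 14, utility 14 - 14 = 0.
Report 9 instead: project built, pays 9, utility 14 - 9 = 5.
Since 5 > 0, reporting 9 is strictly better here, so truthful reporting is not dominant.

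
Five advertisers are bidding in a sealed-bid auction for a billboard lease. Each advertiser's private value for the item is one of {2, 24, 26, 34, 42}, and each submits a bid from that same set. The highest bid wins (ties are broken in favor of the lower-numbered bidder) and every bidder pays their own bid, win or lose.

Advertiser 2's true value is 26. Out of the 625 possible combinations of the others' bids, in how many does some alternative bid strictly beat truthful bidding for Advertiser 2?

579

Others bid (2, 2, 2, 2): truth gives 0; bid 24 gives 2 > 0. Violating.
Others bid (2, 2, 2, 24): truth gives 0; bid 24 gives 2 > 0. Violating.
Others bid (2, 2, 2, 34): truth gives -26; bid 2 gives -2 > -26. Violating.
Others bid (2, 2, 2, 42): truth gives -26; bid 2 gives -2 > -26. Violating.
Others bid (2, 2, 2, 26): truth gives 0; no alternative beats it.
Others bid (2, 2, 24, 26): truth gives 0; no alternative beats it.
(Checking all 625 profiles: 579 have a profitable deviation, 46 do not.)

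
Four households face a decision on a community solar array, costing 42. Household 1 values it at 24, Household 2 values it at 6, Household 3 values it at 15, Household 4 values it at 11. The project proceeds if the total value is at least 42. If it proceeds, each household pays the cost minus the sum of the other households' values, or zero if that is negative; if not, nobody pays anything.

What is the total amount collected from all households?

Total value 56 ≥ cost 42, so it is built.
Household 1: others sum to 32; max(0, 42 - 32) = 10.
Household 2: others sum to 50; max(0, 42 - 50) = 0.
Household 3: others sum to 41; max(0, 42 - 41) = 1.
Household 4: others sum to 45; max(0, 42 - 45) = 0.
Total collected = 10 + 0 + 1 + 0 = 11.

11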